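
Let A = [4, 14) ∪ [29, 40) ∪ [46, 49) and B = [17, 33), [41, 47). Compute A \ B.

[4, 14) is untouched.
[29, 40) with B removed leaves [33, 40).
[46, 49) with B removed leaves [47, 49).

[4, 14) ∪ [33, 40) ∪ [47, 49)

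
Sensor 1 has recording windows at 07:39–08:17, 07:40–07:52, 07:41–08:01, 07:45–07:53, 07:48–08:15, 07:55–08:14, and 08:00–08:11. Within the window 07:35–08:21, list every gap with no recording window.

07:35–07:39, 08:17–08:21

Covered (merged): 07:39–08:17.
Uncovered inside 07:35–08:21: 07:35–07:39, 08:17–08:21.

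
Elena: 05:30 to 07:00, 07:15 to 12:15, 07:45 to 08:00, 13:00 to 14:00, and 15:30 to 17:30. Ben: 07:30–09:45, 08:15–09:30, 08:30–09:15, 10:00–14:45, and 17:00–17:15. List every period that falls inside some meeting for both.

A, merged: 05:30-07:00, 07:15-12:15, 13:00-14:00, 15:30-17:30.
B, merged: 07:30-09:45, 10:00-14:45, 17:00-17:15.
05:30-07:00 meets no B interval.
07:15-12:15 ∩ B → 07:30-09:45, 10:00-12:15.
13:00-14:00 ∩ B → 13:00-14:00.
15:30-17:30 ∩ B → 17:00-17:15.

07:30-09:45, 10:00-12:15, 13:00-14:00, 17:00-17:15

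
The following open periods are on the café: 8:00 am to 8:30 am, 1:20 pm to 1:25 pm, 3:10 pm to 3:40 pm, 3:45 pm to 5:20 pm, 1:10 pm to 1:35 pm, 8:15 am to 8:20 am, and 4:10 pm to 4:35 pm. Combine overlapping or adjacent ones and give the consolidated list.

Sort by start: 8:00 am–8:30 am, 8:15 am–8:20 am, 1:10 pm–1:35 pm, 1:20 pm–1:25 pm, 3:10 pm–3:40 pm, 3:45 pm–5:20 pm, 4:10 pm–4:35 pm.
8:15 am–8:20 am overlaps/touches 8:00 am–8:30 am → extend to 8:00 am–8:30 am.
1:10 pm–1:35 pm is disjoint → start new block.
1:20 pm–1:25 pm overlaps/touches 1:10 pm–1:35 pm → extend to 1:10 pm–1:35 pm.
3:10 pm–3:40 pm is disjoint → start new block.
3:45 pm–5:20 pm is disjoint → start new block.
4:10 pm–4:35 pm overlaps/touches 3:45 pm–5:20 pm → extend to 3:45 pm–5:20 pm.

8:00 am–8:30 am, 1:10 pm–1:35 pm, 3:10 pm–3:40 pm, 3:45 pm–5:20 pm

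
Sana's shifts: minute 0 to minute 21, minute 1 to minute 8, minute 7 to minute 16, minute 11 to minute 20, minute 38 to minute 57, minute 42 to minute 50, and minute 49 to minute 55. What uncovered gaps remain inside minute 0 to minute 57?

minute 21 to minute 38

The merged coverage is minute 0 to minute 21, minute 38 to minute 57.
Complement within minute 0 to minute 57: minute 21 to minute 38.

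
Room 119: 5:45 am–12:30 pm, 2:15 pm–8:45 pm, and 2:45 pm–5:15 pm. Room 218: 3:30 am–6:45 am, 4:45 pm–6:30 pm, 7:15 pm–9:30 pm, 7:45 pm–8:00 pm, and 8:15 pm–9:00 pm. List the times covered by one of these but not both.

3:30 am–5:45 am, 6:45 am–12:30 pm, 2:15 pm–4:45 pm, 6:30 pm–7:15 pm, 8:45 pm–9:30 pm

First set merges to 5:45 am–12:30 pm, 2:15 pm–8:45 pm.
Second set merges to 3:30 am–6:45 am, 4:45 pm–6:30 pm, 7:15 pm–9:30 pm.
Only in the first: 6:45 am–12:30 pm, 2:15 pm–4:45 pm, 6:30 pm–7:15 pm.
Only in the second: 3:30 am–5:45 am, 8:45 pm–9:30 pm.
Together these are the periods covered by exactly one.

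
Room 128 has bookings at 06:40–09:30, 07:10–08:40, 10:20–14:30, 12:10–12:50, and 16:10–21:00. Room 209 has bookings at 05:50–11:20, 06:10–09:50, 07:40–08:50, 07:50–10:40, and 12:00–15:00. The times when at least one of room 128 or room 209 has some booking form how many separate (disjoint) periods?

A, merged: 06:40–09:30, 10:20–14:30, 16:10–21:00.
B, merged: 05:50–11:20, 12:00–15:00.
A ∪ B = 05:50–15:00, 16:10–21:00.
That is 2 disjoint pieces.

2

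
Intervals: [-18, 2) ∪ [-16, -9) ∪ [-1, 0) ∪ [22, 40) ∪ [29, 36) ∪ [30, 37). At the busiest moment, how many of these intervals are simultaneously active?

Walk the sorted start/end points keeping a running depth.
The depth first hits 3 at 30.

3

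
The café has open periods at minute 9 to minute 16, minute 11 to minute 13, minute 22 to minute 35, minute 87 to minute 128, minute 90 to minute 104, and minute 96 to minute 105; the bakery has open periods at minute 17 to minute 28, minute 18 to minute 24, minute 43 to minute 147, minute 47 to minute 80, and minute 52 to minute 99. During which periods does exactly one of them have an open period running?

minute 9 to minute 16, minute 17 to minute 22, minute 28 to minute 35, minute 43 to minute 87, minute 128 to minute 147

First set merges to minute 9 to minute 16, minute 22 to minute 35, minute 87 to minute 128.
Second set merges to minute 17 to minute 28, minute 43 to minute 147.
A \ B = minute 9 to minute 16, minute 28 to minute 35.
B \ A = minute 17 to minute 22, minute 43 to minute 87, minute 128 to minute 147.
Union of the two gives the symmetric difference.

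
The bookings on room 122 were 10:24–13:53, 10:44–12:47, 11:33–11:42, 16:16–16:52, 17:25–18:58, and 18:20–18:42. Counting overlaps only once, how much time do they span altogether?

Merged: 10:24–13:53, 16:16–16:52, 17:25–18:58.
Lengths: 3 h 29 min + 36 min + 1 h 33 min = 5 h 38 min.

5 h 38 min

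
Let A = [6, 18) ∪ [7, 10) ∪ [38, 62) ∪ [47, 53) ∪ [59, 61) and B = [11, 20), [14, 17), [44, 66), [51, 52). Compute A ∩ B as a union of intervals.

[11, 18) ∪ [44, 62)

Merge the first list: [6, 18), [38, 62).
Merge the second list: [11, 20), [44, 66).
[6, 18) overlaps B on [11, 18).
[38, 62) overlaps B on [44, 62).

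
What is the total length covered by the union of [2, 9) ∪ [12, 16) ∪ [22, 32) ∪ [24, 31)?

Merged: [2, 9), [12, 16), [22, 32).
Lengths: 7 + 4 + 10 = 21.

21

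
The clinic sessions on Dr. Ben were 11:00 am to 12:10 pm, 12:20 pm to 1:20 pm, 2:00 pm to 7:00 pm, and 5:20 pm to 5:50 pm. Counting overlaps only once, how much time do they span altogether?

Merged: 11:00 am–12:10 pm, 12:20 pm–1:20 pm, 2:00 pm–7:00 pm.
Lengths: 1 h 10 min + 1 h + 5 h = 7 h 10 min.

7 h 10 min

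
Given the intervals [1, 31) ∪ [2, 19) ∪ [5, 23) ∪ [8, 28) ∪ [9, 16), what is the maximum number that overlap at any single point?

At 9, 5 of the intervals are simultaneously active.
No point has more.

5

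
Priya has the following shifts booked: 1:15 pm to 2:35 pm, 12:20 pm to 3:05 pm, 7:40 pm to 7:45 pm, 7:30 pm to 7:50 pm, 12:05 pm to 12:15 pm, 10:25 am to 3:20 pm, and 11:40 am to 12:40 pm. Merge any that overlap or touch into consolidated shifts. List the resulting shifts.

Sort by start: 10:25 am–3:20 pm, 11:40 am–12:40 pm, 12:05 pm–12:15 pm, 12:20 pm–3:05 pm, 1:15 pm–2:35 pm, 7:30 pm–7:50 pm, 7:40 pm–7:45 pm.
11:40 am–12:40 pm overlaps/touches 10:25 am–3:20 pm → extend to 10:25 am–3:20 pm.
12:05 pm–12:15 pm overlaps/touches 10:25 am–3:20 pm → extend to 10:25 am–3:20 pm.
12:20 pm–3:05 pm overlaps/touches 10:25 am–3:20 pm → extend to 10:25 am–3:20 pm.
1:15 pm–2:35 pm overlaps/touches 10:25 am–3:20 pm → extend to 10:25 am–3:20 pm.
7:30 pm–7:50 pm is disjoint → start new block.
7:40 pm–7:45 pm overlaps/touches 7:30 pm–7:50 pm → extend to 7:30 pm–7:50 pm.

10:25 am–3:20 pm, 7:30 pm–7:50 pm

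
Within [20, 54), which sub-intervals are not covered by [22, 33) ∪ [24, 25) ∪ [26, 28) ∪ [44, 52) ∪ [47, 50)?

The merged coverage is [22, 33), [44, 52).
Complement within [20, 54): [20, 22), [33, 44), [52, 54).

[20, 22) ∪ [33, 44) ∪ [52, 54)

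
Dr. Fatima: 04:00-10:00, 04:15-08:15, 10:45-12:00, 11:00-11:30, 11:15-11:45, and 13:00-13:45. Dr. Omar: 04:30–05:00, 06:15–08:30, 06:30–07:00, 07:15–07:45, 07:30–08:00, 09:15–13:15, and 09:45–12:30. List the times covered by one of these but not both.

04:00–04:30, 05:00–06:15, 08:30–09:15, 10:00–10:45, 12:00–13:00, 13:15–13:45

Merge the first list: 04:00–10:00, 10:45–12:00, 13:00–13:45.
Merge the second list: 04:30–05:00, 06:15–08:30, 09:15–13:15.
Only in the first: 04:00–04:30, 05:00–06:15, 08:30–09:15, 13:15–13:45.
Only in the second: 10:00–10:45, 12:00–13:00.
Together these are the periods covered by exactly one.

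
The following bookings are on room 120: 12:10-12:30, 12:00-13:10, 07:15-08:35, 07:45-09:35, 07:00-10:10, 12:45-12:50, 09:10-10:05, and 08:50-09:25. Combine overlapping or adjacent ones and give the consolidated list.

07:00–10:10, 12:00–13:10

Sort by start: 07:00–10:10, 07:15–08:35, 07:45–09:35, 08:50–09:25, 09:10–10:05, 12:00–13:10, 12:10–12:30, 12:45–12:50.
07:15–08:35 overlaps/touches 07:00–10:10 → extend to 07:00–10:10.
07:45–09:35 overlaps/touches 07:00–10:10 → extend to 07:00–10:10.
08:50–09:25 overlaps/touches 07:00–10:10 → extend to 07:00–10:10.
09:10–10:05 overlaps/touches 07:00–10:10 → extend to 07:00–10:10.
12:00–13:10 is disjoint → start new block.
12:10–12:30 overlaps/touches 12:00–13:10 → extend to 12:00–13:10.
12:45–12:50 overlaps/touches 12:00–13:10 → extend to 12:00–13:10.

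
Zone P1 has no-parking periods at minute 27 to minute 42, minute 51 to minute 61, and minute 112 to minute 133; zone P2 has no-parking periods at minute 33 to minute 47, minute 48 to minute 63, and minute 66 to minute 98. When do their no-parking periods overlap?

minute 27 to minute 42 meets the second set on minute 33 to minute 42.
minute 51 to minute 61 meets the second set on minute 51 to minute 61.
minute 112 to minute 133: no overlap with the second set.

minute 33 to minute 42, minute 51 to minute 61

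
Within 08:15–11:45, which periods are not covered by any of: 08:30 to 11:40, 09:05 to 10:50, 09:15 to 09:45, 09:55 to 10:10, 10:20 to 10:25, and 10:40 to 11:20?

Covered (merged): 08:30-11:40.
Uncovered inside 08:15-11:45: 08:15-08:30, 11:40-11:45.

08:15-08:30, 11:40-11:45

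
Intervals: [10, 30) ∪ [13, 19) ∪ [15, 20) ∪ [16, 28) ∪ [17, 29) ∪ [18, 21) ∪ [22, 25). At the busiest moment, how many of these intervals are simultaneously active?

6

Sweep endpoints in order; track running count of active intervals.
Peak of 6 reached at 18.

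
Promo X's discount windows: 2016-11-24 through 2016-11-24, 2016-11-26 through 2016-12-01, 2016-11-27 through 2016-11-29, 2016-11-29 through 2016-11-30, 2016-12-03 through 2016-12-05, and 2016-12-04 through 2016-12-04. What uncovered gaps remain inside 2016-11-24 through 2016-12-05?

Covered (merged): 2016-11-24 through 2016-11-24, 2016-11-26 through 2016-12-01, 2016-12-03 through 2016-12-05.
Complement within 2016-11-24 through 2016-12-05: 2016-11-25 through 2016-11-25, 2016-12-02 through 2016-12-02.

2016-11-25 through 2016-11-25, 2016-12-02 through 2016-12-02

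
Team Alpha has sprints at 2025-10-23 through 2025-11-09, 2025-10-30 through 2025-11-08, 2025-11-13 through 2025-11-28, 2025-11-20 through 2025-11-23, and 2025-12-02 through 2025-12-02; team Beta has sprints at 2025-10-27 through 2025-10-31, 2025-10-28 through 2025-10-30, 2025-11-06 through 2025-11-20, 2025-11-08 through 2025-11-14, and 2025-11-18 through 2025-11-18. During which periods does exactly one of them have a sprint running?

Merge the first list: 2025-10-23 through 2025-11-09, 2025-11-13 through 2025-11-28, 2025-12-02 through 2025-12-02.
Merge the second list: 2025-10-27 through 2025-10-31, 2025-11-06 through 2025-11-20.
A \ B = 2025-10-23 through 2025-10-26, 2025-11-01 through 2025-11-05, 2025-11-21 through 2025-11-28, 2025-12-02 through 2025-12-02.
B \ A = 2025-11-10 through 2025-11-12.
Union of the two gives the symmetric difference.

2025-10-23 through 2025-10-26, 2025-11-01 through 2025-11-05, 2025-11-10 through 2025-11-12, 2025-11-21 through 2025-11-28, 2025-12-02 through 2025-12-02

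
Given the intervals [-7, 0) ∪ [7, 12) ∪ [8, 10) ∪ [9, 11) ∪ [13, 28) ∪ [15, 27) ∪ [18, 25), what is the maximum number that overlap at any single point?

Walk the sorted start/end points keeping a running depth.
The depth first hits 3 at 9.

3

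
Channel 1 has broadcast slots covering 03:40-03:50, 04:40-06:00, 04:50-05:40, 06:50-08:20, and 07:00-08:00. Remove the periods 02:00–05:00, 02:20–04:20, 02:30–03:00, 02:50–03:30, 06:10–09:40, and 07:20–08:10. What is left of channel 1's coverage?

First set merges to 03:40–03:50, 04:40–06:00, 06:50–08:20.
Second set merges to 02:00–05:00, 06:10–09:40.
03:40–03:50: entirely removed.
04:40–06:00 \ B = 05:00–06:00.
06:50–08:20: entirely removed.

05:00–06:00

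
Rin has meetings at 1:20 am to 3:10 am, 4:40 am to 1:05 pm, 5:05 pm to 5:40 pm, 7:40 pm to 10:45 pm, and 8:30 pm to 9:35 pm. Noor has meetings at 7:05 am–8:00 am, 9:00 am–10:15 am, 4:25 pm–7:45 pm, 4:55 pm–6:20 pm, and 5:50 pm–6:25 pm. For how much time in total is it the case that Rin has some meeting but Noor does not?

Merge the first list: 1:20 am-3:10 am, 4:40 am-1:05 pm, 5:05 pm-5:40 pm, 7:40 pm-10:45 pm.
Merge the second list: 7:05 am-8:00 am, 9:00 am-10:15 am, 4:25 pm-7:45 pm.
A \ B = 1:20 am-3:10 am, 4:40 am-7:05 am, 8:00 am-9:00 am, 10:15 am-1:05 pm, 7:45 pm-10:45 pm.
Total: 1 h 50 min + 2 h 25 min + 1 h + 2 h 50 min + 3 h = 11 h 5 min.

11 h 5 min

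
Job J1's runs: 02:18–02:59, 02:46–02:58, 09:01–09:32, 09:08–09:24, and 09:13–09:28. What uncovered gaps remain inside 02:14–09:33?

02:14-02:18, 02:59-09:01, 09:32-09:33

After merging, the occupied span is 02:18-02:59, 09:01-09:32.
Complement within 02:14-09:33: 02:14-02:18, 02:59-09:01, 09:32-09:33.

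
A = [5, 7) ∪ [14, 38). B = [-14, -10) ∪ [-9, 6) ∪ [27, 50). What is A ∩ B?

[5, 7) meets the second set on [5, 6).
[14, 38) meets the second set on [27, 38).

[5, 6) ∪ [27, 38)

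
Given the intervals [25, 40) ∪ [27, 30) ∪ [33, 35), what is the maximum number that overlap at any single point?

Sweep endpoints in order; track running count of active intervals.
Peak of 2 reached at 27.

2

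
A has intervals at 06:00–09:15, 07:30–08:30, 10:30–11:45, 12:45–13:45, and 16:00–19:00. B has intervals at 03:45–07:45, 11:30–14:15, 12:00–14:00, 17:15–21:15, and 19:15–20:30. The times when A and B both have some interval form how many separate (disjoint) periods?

4

A, merged: 06:00-09:15, 10:30-11:45, 12:45-13:45, 16:00-19:00.
B, merged: 03:45-07:45, 11:30-14:15, 17:15-21:15.
A ∩ B = 06:00-07:45, 11:30-11:45, 12:45-13:45, 17:15-19:00.
That is 4 disjoint pieces.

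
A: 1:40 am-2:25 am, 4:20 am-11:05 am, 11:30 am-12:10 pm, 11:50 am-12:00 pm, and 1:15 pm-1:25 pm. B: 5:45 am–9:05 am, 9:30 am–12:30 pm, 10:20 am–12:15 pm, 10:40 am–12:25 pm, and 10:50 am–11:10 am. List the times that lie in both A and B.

5:45 am-9:05 am, 9:30 am-11:05 am, 11:30 am-12:10 pm

First set merges to 1:40 am-2:25 am, 4:20 am-11:05 am, 11:30 am-12:10 pm, 1:15 pm-1:25 pm.
Second set merges to 5:45 am-9:05 am, 9:30 am-12:30 pm.
1:40 am-2:25 am: no overlap with the second set.
4:20 am-11:05 am meets the second set on 5:45 am-9:05 am, 9:30 am-11:05 am.
11:30 am-12:10 pm meets the second set on 11:30 am-12:10 pm.
1:15 pm-1:25 pm: no overlap with the second set.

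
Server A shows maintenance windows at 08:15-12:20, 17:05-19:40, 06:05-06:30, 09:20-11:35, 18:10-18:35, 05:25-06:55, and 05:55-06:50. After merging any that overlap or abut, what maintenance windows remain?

Sort by start: 05:25–06:55, 05:55–06:50, 06:05–06:30, 08:15–12:20, 09:20–11:35, 17:05–19:40, 18:10–18:35.
05:55–06:50 overlaps/touches 05:25–06:55 → extend to 05:25–06:55.
06:05–06:30 overlaps/touches 05:25–06:55 → extend to 05:25–06:55.
08:15–12:20 is disjoint → start new block.
09:20–11:35 overlaps/touches 08:15–12:20 → extend to 08:15–12:20.
17:05–19:40 is disjoint → start new block.
18:10–18:35 overlaps/touches 17:05–19:40 → extend to 17:05–19:40.

05:25–06:55, 08:15–12:20, 17:05–19:40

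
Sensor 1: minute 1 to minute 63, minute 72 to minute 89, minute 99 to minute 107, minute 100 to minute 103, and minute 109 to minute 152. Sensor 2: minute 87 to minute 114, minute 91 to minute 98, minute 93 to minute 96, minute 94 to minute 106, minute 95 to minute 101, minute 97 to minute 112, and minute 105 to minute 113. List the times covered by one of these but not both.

A, merged: minute 1 to minute 63, minute 72 to minute 89, minute 99 to minute 107, minute 109 to minute 152.
B, merged: minute 87 to minute 114.
A \ B = minute 1 to minute 63, minute 72 to minute 87, minute 114 to minute 152.
B \ A = minute 89 to minute 99, minute 107 to minute 109.
Union of the two gives the symmetric difference.

minute 1 to minute 63, minute 72 to minute 87, minute 89 to minute 99, minute 107 to minute 109, minute 114 to minute 152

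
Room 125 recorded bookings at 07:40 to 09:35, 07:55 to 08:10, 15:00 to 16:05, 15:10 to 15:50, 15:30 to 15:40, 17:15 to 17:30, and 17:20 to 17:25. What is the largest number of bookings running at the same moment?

3

Sweep endpoints in order; track running count of active intervals.
Peak of 3 reached at 15:30.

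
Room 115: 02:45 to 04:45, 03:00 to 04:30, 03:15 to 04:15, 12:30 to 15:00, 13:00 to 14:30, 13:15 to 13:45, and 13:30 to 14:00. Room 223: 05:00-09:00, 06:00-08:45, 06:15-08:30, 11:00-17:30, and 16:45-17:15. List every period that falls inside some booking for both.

12:30–15:00

A, merged: 02:45–04:45, 12:30–15:00.
B, merged: 05:00–09:00, 11:00–17:30.
02:45–04:45 falls entirely outside B.
12:30–15:00 overlaps B on 12:30–15:00.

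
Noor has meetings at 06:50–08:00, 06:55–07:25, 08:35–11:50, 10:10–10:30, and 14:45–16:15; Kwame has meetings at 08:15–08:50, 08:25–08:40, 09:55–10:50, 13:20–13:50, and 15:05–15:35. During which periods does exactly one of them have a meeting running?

Merge the first list: 06:50-08:00, 08:35-11:50, 14:45-16:15.
Merge the second list: 08:15-08:50, 09:55-10:50, 13:20-13:50, 15:05-15:35.
Only in the first: 06:50-08:00, 08:50-09:55, 10:50-11:50, 14:45-15:05, 15:35-16:15.
Only in the second: 08:15-08:35, 13:20-13:50.
Together these are the periods covered by exactly one.

06:50-08:00, 08:15-08:35, 08:50-09:55, 10:50-11:50, 13:20-13:50, 14:45-15:05, 15:35-16:15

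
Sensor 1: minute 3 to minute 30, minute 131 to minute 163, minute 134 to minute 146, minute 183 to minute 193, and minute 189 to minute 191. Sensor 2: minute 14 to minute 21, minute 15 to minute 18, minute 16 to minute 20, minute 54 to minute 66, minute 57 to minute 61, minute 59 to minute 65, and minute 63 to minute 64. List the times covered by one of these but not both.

First set merges to minute 3 to minute 30, minute 131 to minute 163, minute 183 to minute 193.
Second set merges to minute 14 to minute 21, minute 54 to minute 66.
A \ B = minute 3 to minute 14, minute 21 to minute 30, minute 131 to minute 163, minute 183 to minute 193.
B \ A = minute 54 to minute 66.
Union of the two gives the symmetric difference.

minute 3 to minute 14, minute 21 to minute 30, minute 54 to minute 66, minute 131 to minute 163, minute 183 to minute 193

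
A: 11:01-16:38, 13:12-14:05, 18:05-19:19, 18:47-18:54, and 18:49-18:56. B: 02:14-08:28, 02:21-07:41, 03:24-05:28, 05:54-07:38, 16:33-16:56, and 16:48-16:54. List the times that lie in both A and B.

16:33–16:38

Merge the first list: 11:01–16:38, 18:05–19:19.
Merge the second list: 02:14–08:28, 16:33–16:56.
11:01–16:38 overlaps B on 16:33–16:38.
18:05–19:19 falls entirely outside B.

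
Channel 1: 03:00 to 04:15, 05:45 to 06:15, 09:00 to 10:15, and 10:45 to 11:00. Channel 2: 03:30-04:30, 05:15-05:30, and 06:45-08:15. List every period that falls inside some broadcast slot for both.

03:30–04:15

03:00–04:15 ∩ B → 03:30–04:15.
05:45–06:15 meets no B interval.
09:00–10:15 meets no B interval.
10:45–11:00 meets no B interval.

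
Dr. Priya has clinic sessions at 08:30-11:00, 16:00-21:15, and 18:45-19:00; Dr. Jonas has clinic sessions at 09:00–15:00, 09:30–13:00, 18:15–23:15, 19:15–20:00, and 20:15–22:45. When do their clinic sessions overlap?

09:00-11:00, 18:15-21:15

A, merged: 08:30-11:00, 16:00-21:15.
B, merged: 09:00-15:00, 18:15-23:15.
08:30-11:00 overlaps B on 09:00-11:00.
16:00-21:15 overlaps B on 18:15-21:15.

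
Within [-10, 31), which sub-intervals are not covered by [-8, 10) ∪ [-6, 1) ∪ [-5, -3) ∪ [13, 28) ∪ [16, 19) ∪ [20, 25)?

[-10, -8) ∪ [10, 13) ∪ [28, 31)

The merged coverage is [-8, 10), [13, 28).
Complement within [-10, 31): [-10, -8), [10, 13), [28, 31).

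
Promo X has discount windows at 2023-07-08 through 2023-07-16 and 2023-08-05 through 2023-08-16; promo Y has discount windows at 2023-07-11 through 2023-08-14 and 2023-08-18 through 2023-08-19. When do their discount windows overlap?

2023-07-11 through 2023-07-16, 2023-08-05 through 2023-08-14

2023-07-08 through 2023-07-16 meets the second set on 2023-07-11 through 2023-07-16.
2023-08-05 through 2023-08-16 meets the second set on 2023-08-05 through 2023-08-14.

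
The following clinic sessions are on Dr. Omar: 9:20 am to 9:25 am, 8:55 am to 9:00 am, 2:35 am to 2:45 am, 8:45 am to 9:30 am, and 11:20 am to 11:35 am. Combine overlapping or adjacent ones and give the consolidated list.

2:35 am-2:45 am, 8:45 am-9:30 am, 11:20 am-11:35 am

Sort by start: 2:35 am-2:45 am, 8:45 am-9:30 am, 8:55 am-9:00 am, 9:20 am-9:25 am, 11:20 am-11:35 am.
8:45 am-9:30 am is disjoint → start new block.
8:55 am-9:00 am overlaps/touches 8:45 am-9:30 am → extend to 8:45 am-9:30 am.
9:20 am-9:25 am overlaps/touches 8:45 am-9:30 am → extend to 8:45 am-9:30 am.
11:20 am-11:35 am is disjoint → start new block.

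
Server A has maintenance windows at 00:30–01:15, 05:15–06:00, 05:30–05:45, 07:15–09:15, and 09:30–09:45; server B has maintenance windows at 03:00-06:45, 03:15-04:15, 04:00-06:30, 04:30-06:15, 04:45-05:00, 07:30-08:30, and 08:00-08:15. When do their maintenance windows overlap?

A, merged: 00:30–01:15, 05:15–06:00, 07:15–09:15, 09:30–09:45.
B, merged: 03:00–06:45, 07:30–08:30.
00:30–01:15 falls entirely outside B.
05:15–06:00 overlaps B on 05:15–06:00.
07:15–09:15 overlaps B on 07:30–08:30.
09:30–09:45 falls entirely outside B.

05:15–06:00, 07:30–08:30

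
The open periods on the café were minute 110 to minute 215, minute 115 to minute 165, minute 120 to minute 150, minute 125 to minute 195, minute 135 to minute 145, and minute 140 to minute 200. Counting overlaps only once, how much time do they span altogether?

105 minutes

Merged: minute 110 to minute 215.
Length: 105 minutes.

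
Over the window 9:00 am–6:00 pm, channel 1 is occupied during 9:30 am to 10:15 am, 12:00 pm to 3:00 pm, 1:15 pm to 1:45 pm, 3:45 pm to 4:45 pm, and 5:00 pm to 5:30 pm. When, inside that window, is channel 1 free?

9:00 am–9:30 am, 10:15 am–12:00 pm, 3:00 pm–3:45 pm, 4:45 pm–5:00 pm, 5:30 pm–6:00 pm

After merging, the occupied span is 9:30 am–10:15 am, 12:00 pm–3:00 pm, 3:45 pm–4:45 pm, 5:00 pm–5:30 pm.
Complement within 9:00 am–6:00 pm: 9:00 am–9:30 am, 10:15 am–12:00 pm, 3:00 pm–3:45 pm, 4:45 pm–5:00 pm, 5:30 pm–6:00 pm.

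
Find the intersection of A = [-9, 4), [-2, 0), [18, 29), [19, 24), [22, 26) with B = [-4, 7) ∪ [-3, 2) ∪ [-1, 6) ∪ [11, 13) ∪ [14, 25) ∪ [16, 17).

[-4, 4) ∪ [18, 25)

First set merges to [-9, 4), [18, 29).
Second set merges to [-4, 7), [11, 13), [14, 25).
[-9, 4) overlaps B on [-4, 4).
[18, 29) overlaps B on [18, 25).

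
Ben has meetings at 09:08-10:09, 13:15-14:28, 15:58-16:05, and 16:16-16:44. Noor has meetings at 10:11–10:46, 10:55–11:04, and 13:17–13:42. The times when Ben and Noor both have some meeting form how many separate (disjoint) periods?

1

A ∩ B = 13:17-13:42.
That is 1 disjoint piece.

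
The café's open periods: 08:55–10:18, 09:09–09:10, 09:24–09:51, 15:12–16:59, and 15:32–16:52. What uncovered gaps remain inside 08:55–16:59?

Covered (merged): 08:55–10:18, 15:12–16:59.
Complement within 08:55–16:59: 10:18–15:12.

10:18–15:12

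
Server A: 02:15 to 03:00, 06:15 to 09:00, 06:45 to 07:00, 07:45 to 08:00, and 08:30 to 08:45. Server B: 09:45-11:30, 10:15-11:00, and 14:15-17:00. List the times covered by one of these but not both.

02:15–03:00, 06:15–09:00, 09:45–11:30, 14:15–17:00

First set merges to 02:15–03:00, 06:15–09:00.
Second set merges to 09:45–11:30, 14:15–17:00.
A \ B = 02:15–03:00, 06:15–09:00.
B \ A = 09:45–11:30, 14:15–17:00.
Union of the two gives the symmetric difference.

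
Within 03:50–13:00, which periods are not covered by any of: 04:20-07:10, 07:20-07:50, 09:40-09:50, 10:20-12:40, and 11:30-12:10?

After merging, the occupied span is 04:20-07:10, 07:20-07:50, 09:40-09:50, 10:20-12:40.
Uncovered inside 03:50-13:00: 03:50-04:20, 07:10-07:20, 07:50-09:40, 09:50-10:20, 12:40-13:00.

03:50-04:20, 07:10-07:20, 07:50-09:40, 09:50-10:20, 12:40-13:00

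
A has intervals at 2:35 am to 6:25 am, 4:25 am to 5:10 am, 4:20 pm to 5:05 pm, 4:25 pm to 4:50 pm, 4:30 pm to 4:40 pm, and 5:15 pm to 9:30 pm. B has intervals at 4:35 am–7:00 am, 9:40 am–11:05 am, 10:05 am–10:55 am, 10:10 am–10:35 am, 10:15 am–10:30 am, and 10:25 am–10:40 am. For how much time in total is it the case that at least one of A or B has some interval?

First set merges to 2:35 am-6:25 am, 4:20 pm-5:05 pm, 5:15 pm-9:30 pm.
Second set merges to 4:35 am-7:00 am, 9:40 am-11:05 am.
A ∪ B = 2:35 am-7:00 am, 9:40 am-11:05 am, 4:20 pm-5:05 pm, 5:15 pm-9:30 pm.
Total: 4 h 25 min + 1 h 25 min + 45 min + 4 h 15 min = 10 h 50 min.

10 h 50 min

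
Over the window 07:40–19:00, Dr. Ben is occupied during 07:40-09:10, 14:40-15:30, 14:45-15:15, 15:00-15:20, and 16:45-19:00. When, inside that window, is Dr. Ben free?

09:10–14:40, 15:30–16:45

Covered (merged): 07:40–09:10, 14:40–15:30, 16:45–19:00.
Gaps within 07:40–19:00: 09:10–14:40, 15:30–16:45.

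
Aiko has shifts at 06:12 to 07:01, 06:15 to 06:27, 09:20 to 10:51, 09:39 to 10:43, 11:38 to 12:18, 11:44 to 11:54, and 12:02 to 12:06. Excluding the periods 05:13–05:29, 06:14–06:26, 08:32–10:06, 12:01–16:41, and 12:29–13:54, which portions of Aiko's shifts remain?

First set merges to 06:12–07:01, 09:20–10:51, 11:38–12:18.
Second set merges to 05:13–05:29, 06:14–06:26, 08:32–10:06, 12:01–16:41.
06:12–07:01 with B removed leaves 06:12–06:14, 06:26–07:01.
09:20–10:51 with B removed leaves 10:06–10:51.
11:38–12:18 with B removed leaves 11:38–12:01.

06:12–06:14, 06:26–07:01, 10:06–10:51, 11:38–12:01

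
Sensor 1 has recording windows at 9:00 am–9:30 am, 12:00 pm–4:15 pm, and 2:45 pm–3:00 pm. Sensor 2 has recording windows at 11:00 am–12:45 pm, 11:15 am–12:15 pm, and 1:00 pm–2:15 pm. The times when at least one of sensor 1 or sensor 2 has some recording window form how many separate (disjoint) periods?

2

A, merged: 9:00 am–9:30 am, 12:00 pm–4:15 pm.
B, merged: 11:00 am–12:45 pm, 1:00 pm–2:15 pm.
A ∪ B = 9:00 am–9:30 am, 11:00 am–4:15 pm.
That is 2 disjoint pieces.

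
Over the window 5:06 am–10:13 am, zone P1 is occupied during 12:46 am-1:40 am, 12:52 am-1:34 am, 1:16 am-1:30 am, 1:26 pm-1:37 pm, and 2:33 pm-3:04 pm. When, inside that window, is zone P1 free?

Covered (merged): 12:46 am–1:40 am, 1:26 pm–1:37 pm, 2:33 pm–3:04 pm.
Gaps within 5:06 am–10:13 am: 5:06 am–10:13 am.

5:06 am–10:13 am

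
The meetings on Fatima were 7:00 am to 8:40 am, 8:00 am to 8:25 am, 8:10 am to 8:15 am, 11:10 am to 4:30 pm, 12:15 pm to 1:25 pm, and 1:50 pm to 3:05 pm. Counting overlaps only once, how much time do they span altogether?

7 h

Merged: 7:00 am–8:40 am, 11:10 am–4:30 pm.
Lengths: 1 h 40 min + 5 h 20 min = 7 h.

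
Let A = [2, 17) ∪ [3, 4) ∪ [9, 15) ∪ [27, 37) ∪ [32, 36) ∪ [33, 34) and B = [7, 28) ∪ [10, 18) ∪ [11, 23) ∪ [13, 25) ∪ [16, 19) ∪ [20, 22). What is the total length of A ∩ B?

Merge the first list: [2, 17), [27, 37).
Merge the second list: [7, 28).
A ∩ B = [7, 17), [27, 28).
Total: 10 + 1 = 11.

11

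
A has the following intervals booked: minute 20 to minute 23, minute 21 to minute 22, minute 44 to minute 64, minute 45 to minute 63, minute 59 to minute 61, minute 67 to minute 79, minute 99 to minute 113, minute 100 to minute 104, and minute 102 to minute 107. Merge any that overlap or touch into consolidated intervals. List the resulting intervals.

minute 20 to minute 23, minute 44 to minute 64, minute 67 to minute 79, minute 99 to minute 113

minute 21 to minute 22 overlaps/touches minute 20 to minute 23 → extend to minute 20 to minute 23.
minute 44 to minute 64 is disjoint → start new block.
minute 45 to minute 63 overlaps/touches minute 44 to minute 64 → extend to minute 44 to minute 64.
minute 59 to minute 61 overlaps/touches minute 44 to minute 64 → extend to minute 44 to minute 64.
minute 67 to minute 79 is disjoint → start new block.
minute 99 to minute 113 is disjoint → start new block.
minute 100 to minute 104 overlaps/touches minute 99 to minute 113 → extend to minute 99 to minute 113.
minute 102 to minute 107 overlaps/touches minute 99 to minute 113 → extend to minute 99 to minute 113.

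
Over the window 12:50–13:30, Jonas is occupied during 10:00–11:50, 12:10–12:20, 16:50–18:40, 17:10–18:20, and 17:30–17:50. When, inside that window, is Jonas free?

Covered (merged): 10:00–11:50, 12:10–12:20, 16:50–18:40.
Complement within 12:50–13:30: 12:50–13:30.

12:50–13:30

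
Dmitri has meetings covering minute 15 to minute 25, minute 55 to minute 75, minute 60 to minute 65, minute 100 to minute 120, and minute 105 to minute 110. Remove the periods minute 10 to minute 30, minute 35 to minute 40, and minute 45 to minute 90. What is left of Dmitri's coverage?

minute 100 to minute 120

Merge the first list: minute 15 to minute 25, minute 55 to minute 75, minute 100 to minute 120.
minute 15 to minute 25 lies entirely inside B → drops out.
minute 55 to minute 75 lies entirely inside B → drops out.
minute 100 to minute 120 is untouched.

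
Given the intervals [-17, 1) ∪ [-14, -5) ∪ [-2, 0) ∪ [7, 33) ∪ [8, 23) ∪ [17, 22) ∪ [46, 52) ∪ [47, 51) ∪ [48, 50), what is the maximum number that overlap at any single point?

At 17, 3 of the intervals are simultaneously active.
No point has more.

3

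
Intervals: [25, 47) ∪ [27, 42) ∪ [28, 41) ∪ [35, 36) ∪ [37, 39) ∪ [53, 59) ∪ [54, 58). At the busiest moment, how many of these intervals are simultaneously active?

4

At 35, 4 of the intervals are simultaneously active.
No point has more.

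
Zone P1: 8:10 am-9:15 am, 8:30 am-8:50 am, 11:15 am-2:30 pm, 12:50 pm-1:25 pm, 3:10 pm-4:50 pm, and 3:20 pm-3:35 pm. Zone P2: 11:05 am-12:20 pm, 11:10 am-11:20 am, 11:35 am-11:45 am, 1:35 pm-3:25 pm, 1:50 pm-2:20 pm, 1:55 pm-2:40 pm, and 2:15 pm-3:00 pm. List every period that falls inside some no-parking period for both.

First set merges to 8:10 am–9:15 am, 11:15 am–2:30 pm, 3:10 pm–4:50 pm.
Second set merges to 11:05 am–12:20 pm, 1:35 pm–3:25 pm.
8:10 am–9:15 am meets no B interval.
11:15 am–2:30 pm ∩ B → 11:15 am–12:20 pm, 1:35 pm–2:30 pm.
3:10 pm–4:50 pm ∩ B → 3:10 pm–3:25 pm.

11:15 am–12:20 pm, 1:35 pm–2:30 pm, 3:10 pm–3:25 pm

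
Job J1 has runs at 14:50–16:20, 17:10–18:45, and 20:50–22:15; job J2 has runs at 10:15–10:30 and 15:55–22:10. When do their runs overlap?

15:55-16:20, 17:10-18:45, 20:50-22:10

14:50-16:20 overlaps B on 15:55-16:20.
17:10-18:45 overlaps B on 17:10-18:45.
20:50-22:15 overlaps B on 20:50-22:10.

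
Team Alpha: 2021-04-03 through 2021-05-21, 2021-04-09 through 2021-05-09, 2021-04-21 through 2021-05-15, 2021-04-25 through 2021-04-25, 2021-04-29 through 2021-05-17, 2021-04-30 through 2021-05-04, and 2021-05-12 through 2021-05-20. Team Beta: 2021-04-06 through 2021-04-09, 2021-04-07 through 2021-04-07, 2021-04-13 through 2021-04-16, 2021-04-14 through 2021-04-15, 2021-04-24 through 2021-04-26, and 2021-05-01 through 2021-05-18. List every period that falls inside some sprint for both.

2021-04-06 through 2021-04-09, 2021-04-13 through 2021-04-16, 2021-04-24 through 2021-04-26, 2021-05-01 through 2021-05-18

A, merged: 2021-04-03 through 2021-05-21.
B, merged: 2021-04-06 through 2021-04-09, 2021-04-13 through 2021-04-16, 2021-04-24 through 2021-04-26, 2021-05-01 through 2021-05-18.
2021-04-03 through 2021-05-21 meets the second set on 2021-04-06 through 2021-04-09, 2021-04-13 through 2021-04-16, 2021-04-24 through 2021-04-26, 2021-05-01 through 2021-05-18.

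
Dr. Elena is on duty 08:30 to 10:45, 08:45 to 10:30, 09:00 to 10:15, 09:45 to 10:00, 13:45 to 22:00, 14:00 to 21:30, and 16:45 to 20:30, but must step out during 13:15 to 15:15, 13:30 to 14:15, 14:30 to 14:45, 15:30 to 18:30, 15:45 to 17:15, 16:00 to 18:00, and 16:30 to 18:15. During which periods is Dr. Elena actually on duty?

08:30–10:45, 15:15–15:30, 18:30–22:00

A, merged: 08:30–10:45, 13:45–22:00.
B, merged: 13:15–15:15, 15:30–18:30.
08:30–10:45 is untouched.
13:45–22:00 with B removed leaves 15:15–15:30, 18:30–22:00.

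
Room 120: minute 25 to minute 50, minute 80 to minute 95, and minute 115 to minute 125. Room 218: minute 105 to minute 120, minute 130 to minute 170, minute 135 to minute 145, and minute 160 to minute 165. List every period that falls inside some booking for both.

Second set merges to minute 105 to minute 120, minute 130 to minute 170.
minute 25 to minute 50 falls entirely outside B.
minute 80 to minute 95 falls entirely outside B.
minute 115 to minute 125 overlaps B on minute 115 to minute 120.

minute 115 to minute 120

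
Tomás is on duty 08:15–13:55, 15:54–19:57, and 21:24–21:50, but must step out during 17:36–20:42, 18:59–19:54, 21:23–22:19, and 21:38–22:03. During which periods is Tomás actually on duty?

08:15–13:55, 15:54–17:36

B, merged: 17:36–20:42, 21:23–22:19.
08:15–13:55: nothing removed.
15:54–19:57 \ B = 15:54–17:36.
21:24–21:50: entirely removed.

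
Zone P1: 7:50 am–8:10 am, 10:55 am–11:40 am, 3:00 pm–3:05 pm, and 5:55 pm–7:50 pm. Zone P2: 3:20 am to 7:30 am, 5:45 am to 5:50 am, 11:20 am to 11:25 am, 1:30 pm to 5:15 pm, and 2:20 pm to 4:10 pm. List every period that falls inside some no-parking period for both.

11:20 am-11:25 am, 3:00 pm-3:05 pm

Merge the second list: 3:20 am-7:30 am, 11:20 am-11:25 am, 1:30 pm-5:15 pm.
7:50 am-8:10 am: no overlap with the second set.
10:55 am-11:40 am meets the second set on 11:20 am-11:25 am.
3:00 pm-3:05 pm meets the second set on 3:00 pm-3:05 pm.
5:55 pm-7:50 pm: no overlap with the second set.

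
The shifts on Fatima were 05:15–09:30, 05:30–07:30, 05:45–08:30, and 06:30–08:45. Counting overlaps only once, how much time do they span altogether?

4 h 15 min

Merged: 05:15-09:30.
Length: 4 h 15 min.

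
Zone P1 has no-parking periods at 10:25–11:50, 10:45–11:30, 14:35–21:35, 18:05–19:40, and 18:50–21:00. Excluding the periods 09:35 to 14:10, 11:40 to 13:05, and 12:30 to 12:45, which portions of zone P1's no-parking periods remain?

14:35–21:35

First set merges to 10:25–11:50, 14:35–21:35.
Second set merges to 09:35–14:10.
10:25–11:50: entirely removed.
14:35–21:35: nothing removed.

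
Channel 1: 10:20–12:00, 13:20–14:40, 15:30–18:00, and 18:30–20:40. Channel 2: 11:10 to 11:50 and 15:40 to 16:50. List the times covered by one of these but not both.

10:20–11:10, 11:50–12:00, 13:20–14:40, 15:30–15:40, 16:50–18:00, 18:30–20:40

A but not B: 10:20–11:10, 11:50–12:00, 13:20–14:40, 15:30–15:40, 16:50–18:00, 18:30–20:40.
B but not A: none.
Combining gives A △ B.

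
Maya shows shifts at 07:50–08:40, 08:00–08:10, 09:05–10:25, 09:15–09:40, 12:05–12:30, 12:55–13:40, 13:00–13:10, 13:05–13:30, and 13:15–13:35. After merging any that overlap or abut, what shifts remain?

07:50–08:40, 09:05–10:25, 12:05–12:30, 12:55–13:40

08:00–08:10 overlaps/touches 07:50–08:40 → extend to 07:50–08:40.
09:05–10:25 is disjoint → start new block.
09:15–09:40 overlaps/touches 09:05–10:25 → extend to 09:05–10:25.
12:05–12:30 is disjoint → start new block.
12:55–13:40 is disjoint → start new block.
13:00–13:10 overlaps/touches 12:55–13:40 → extend to 12:55–13:40.
13:05–13:30 overlaps/touches 12:55–13:40 → extend to 12:55–13:40.
13:15–13:35 overlaps/touches 12:55–13:40 → extend to 12:55–13:40.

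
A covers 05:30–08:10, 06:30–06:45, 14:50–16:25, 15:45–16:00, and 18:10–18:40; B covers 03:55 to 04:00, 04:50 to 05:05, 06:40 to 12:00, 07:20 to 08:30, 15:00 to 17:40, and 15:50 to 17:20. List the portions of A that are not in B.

Merge the first list: 05:30–08:10, 14:50–16:25, 18:10–18:40.
Merge the second list: 03:55–04:00, 04:50–05:05, 06:40–12:00, 15:00–17:40.
05:30–08:10 minus B → 05:30–06:40.
14:50–16:25 minus B → 14:50–15:00.
18:10–18:40: no B overlap → unchanged.

05:30–06:40, 14:50–15:00, 18:10–18:40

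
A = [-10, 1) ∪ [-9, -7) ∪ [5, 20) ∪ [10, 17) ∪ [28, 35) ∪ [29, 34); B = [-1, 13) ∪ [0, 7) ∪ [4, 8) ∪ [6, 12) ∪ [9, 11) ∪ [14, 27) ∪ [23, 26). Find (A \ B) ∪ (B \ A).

Merge the first list: [-10, 1), [5, 20), [28, 35).
Merge the second list: [-1, 13), [14, 27).
A \ B = [-10, -1), [13, 14), [28, 35).
B \ A = [1, 5), [20, 27).
Union of the two gives the symmetric difference.

[-10, -1) ∪ [1, 5) ∪ [13, 14) ∪ [20, 27) ∪ [28, 35)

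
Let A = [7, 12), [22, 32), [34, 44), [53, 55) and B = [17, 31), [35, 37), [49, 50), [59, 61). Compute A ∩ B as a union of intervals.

[22, 31) ∪ [35, 37)

[7, 12) falls entirely outside B.
[22, 32) overlaps B on [22, 31).
[34, 44) overlaps B on [35, 37).
[53, 55) falls entirely outside B.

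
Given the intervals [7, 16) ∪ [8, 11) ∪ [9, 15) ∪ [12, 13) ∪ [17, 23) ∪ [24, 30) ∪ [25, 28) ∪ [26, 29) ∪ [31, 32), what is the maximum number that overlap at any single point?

At 9, 3 of the intervals are simultaneously active.
No point has more.

3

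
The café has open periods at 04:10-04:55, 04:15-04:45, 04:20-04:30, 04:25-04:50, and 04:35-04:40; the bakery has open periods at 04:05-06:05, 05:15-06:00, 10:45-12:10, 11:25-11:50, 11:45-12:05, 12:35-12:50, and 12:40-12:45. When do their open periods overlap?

A, merged: 04:10–04:55.
B, merged: 04:05–06:05, 10:45–12:10, 12:35–12:50.
04:10–04:55 ∩ B → 04:10–04:55.

04:10–04:55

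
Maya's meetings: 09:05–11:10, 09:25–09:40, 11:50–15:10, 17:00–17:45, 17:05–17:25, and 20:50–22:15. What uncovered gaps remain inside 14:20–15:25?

After merging, the occupied span is 09:05–11:10, 11:50–15:10, 17:00–17:45, 20:50–22:15.
Gaps within 14:20–15:25: 15:10–15:25.

15:10–15:25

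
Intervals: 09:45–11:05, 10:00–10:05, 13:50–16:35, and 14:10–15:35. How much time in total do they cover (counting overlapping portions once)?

Merged: 09:45–11:05, 13:50–16:35.
Lengths: 1 h 20 min + 2 h 45 min = 4 h 5 min.

4 h 5 min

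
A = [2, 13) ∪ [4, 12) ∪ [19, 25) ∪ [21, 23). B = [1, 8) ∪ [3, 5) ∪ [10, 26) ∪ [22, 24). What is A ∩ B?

[2, 8) ∪ [10, 13) ∪ [19, 25)

A, merged: [2, 13), [19, 25).
B, merged: [1, 8), [10, 26).
[2, 13) overlaps B on [2, 8), [10, 13).
[19, 25) overlaps B on [19, 25).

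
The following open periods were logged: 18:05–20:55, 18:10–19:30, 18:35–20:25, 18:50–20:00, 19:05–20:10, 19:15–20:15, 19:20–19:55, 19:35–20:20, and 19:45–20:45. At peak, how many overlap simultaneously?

Walk the sorted start/end points keeping a running depth.
The depth first hits 8 at 19:45.

8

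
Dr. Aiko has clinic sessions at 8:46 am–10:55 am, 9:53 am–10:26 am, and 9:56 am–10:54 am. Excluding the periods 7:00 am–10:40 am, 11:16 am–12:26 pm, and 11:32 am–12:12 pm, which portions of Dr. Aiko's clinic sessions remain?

Merge the first list: 8:46 am–10:55 am.
Merge the second list: 7:00 am–10:40 am, 11:16 am–12:26 pm.
8:46 am–10:55 am \ B = 10:40 am–10:55 am.

10:40 am–10:55 am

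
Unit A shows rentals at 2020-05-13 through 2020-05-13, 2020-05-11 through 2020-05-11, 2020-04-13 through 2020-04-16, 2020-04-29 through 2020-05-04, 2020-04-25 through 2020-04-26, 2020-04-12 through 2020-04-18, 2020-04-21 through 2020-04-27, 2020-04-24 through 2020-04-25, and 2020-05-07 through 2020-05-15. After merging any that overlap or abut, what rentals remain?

Sort by start: 2020-04-12 through 2020-04-18, 2020-04-13 through 2020-04-16, 2020-04-21 through 2020-04-27, 2020-04-24 through 2020-04-25, 2020-04-25 through 2020-04-26, 2020-04-29 through 2020-05-04, 2020-05-07 through 2020-05-15, 2020-05-11 through 2020-05-11, 2020-05-13 through 2020-05-13.
2020-04-13 through 2020-04-16 overlaps/touches 2020-04-12 through 2020-04-18 → extend to 2020-04-12 through 2020-04-18.
2020-04-21 through 2020-04-27 is disjoint → start new block.
2020-04-24 through 2020-04-25 overlaps/touches 2020-04-21 through 2020-04-27 → extend to 2020-04-21 through 2020-04-27.
2020-04-25 through 2020-04-26 overlaps/touches 2020-04-21 through 2020-04-27 → extend to 2020-04-21 through 2020-04-27.
2020-04-29 through 2020-05-04 is disjoint → start new block.
2020-05-07 through 2020-05-15 is disjoint → start new block.
2020-05-11 through 2020-05-11 overlaps/touches 2020-05-07 through 2020-05-15 → extend to 2020-05-07 through 2020-05-15.
2020-05-13 through 2020-05-13 overlaps/touches 2020-05-07 through 2020-05-15 → extend to 2020-05-07 through 2020-05-15.

2020-04-12 through 2020-04-18, 2020-04-21 through 2020-04-27, 2020-04-29 through 2020-05-04, 2020-05-07 through 2020-05-15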